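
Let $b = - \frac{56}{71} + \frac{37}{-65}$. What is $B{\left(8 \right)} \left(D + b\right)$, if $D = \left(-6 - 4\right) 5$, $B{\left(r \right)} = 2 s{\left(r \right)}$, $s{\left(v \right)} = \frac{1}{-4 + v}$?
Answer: $- \frac{237017}{9230} \approx -25.679$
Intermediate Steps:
$B{\left(r \right)} = \frac{2}{-4 + r}$
$D = -50$ ($D = \left(-10\right) 5 = -50$)
$b = - \frac{6267}{4615}$ ($b = \left(-56\right) \frac{1}{71} + 37 \left(- \frac{1}{65}\right) = - \frac{56}{71} - \frac{37}{65} = - \frac{6267}{4615} \approx -1.358$)
$B{\left(8 \right)} \left(D + b\right) = \frac{2}{-4 + 8} \left(-50 - \frac{6267}{4615}\right) = \frac{2}{4} \left(- \frac{237017}{4615}\right) = 2 \cdot \frac{1}{4} \left(- \frac{237017}{4615}\right) = \frac{1}{2} \left(- \frac{237017}{4615}\right) = - \frac{237017}{9230}$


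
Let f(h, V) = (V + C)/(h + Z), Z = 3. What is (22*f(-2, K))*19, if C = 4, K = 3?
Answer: 2926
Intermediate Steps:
f(h, V) = (4 + V)/(3 + h) (f(h, V) = (V + 4)/(h + 3) = (4 + V)/(3 + h))
(22*f(-2, K))*19 = (22*((4 + 3)/(3 - 2)))*19 = (22*(7/1))*19 = (22*(1*7))*19 = (22*7)*19 = 154*19 = 2926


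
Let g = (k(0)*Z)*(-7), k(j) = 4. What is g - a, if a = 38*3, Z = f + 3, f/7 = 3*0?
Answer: -198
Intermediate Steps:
f = 0 (f = 7*(3*0) = 7*0 = 0)
Z = 3 (Z = 0 + 3 = 3)
g = -84 (g = (4*3)*(-7) = 12*(-7) = -84)
a = 114
g - a = -84 - 1*114 = -84 - 114 = -198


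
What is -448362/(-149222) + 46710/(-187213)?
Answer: 38484517743/13968149143 ≈ 2.7552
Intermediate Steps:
-448362/(-149222) + 46710/(-187213) = -448362*(-1/149222) + 46710*(-1/187213) = 224181/74611 - 46710/187213 = 38484517743/13968149143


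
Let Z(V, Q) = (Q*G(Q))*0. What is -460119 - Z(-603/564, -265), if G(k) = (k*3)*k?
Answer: -460119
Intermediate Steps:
G(k) = 3*k² (G(k) = (3*k)*k = 3*k²)
Z(V, Q) = 0 (Z(V, Q) = (Q*(3*Q²))*0 = (3*Q³)*0 = 0)
-460119 - Z(-603/564, -265) = -460119 - 1*0 = -460119 + 0 = -460119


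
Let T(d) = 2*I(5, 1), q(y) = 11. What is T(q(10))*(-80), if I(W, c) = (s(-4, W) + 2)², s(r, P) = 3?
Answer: -4000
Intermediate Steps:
I(W, c) = 25 (I(W, c) = (3 + 2)² = 5² = 25)
T(d) = 50 (T(d) = 2*25 = 50)
T(q(10))*(-80) = 50*(-80) = -4000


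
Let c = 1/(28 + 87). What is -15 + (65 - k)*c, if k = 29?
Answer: -1689/115 ≈ -14.687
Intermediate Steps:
c = 1/115 ≈ 0.0086956
-15 + (65 - k)*c = -15 + (65 - 1*29)*(1/115) = -15 + (65 - 29)*(1/115) = -15 + 36*(1/115) = -15 + 36/115 = -1689/115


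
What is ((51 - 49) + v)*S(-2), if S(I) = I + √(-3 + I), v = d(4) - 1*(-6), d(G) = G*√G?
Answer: -32 + 16*I*√5 ≈ -32.0 + 35.777*I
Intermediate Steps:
d(G) = G^(3/2)
v = 14 (v = 4^(3/2) - 1*(-6) = 8 + 6 = 14)
((51 - 49) + v)*S(-2) = ((51 - 49) + 14)*(-2 + √(-3 - 2)) = (2 + 14)*(-2 + √(-5)) = 16*(-2 + I*√5) = -32 + 16*I*√5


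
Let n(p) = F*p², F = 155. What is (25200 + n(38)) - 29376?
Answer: 219644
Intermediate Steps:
n(p) = 155*p²
(25200 + n(38)) - 29376 = (25200 + 155*38²) - 29376 = (25200 + 155*1444) - 29376 = (25200 + 223820) - 29376 = 249020 - 29376 = 219644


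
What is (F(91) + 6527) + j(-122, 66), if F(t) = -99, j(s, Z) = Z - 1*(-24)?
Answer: 6518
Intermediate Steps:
j(s, Z) = 24 + Z (j(s, Z) = Z + 24 = 24 + Z)
(F(91) + 6527) + j(-122, 66) = (-99 + 6527) + (24 + 66) = 6428 + 90 = 6518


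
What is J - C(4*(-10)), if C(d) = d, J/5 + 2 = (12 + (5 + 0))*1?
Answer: 115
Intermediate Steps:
J = 75 (J = -10 + 5*((12 + (5 + 0))*1) = -10 + 5*((12 + 5)*1) = -10 + 5*(17*1) = -10 + 5*17 = -10 + 85 = 75)
J - C(4*(-10)) = 75 - 4*(-10) = 75 - 1*(-40) = 75 + 40 = 115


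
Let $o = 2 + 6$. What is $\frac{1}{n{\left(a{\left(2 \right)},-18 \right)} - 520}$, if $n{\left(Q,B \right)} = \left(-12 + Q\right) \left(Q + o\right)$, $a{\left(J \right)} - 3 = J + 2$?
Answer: $- \frac{1}{595} \approx -0.0016807$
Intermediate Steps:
$o = 8$
$a{\left(J \right)} = 5 + J$ ($a{\left(J \right)} = 3 + \left(J + 2\right) = 3 + \left(2 + J\right) = 5 + J$)
$n{\left(Q,B \right)} = \left(-12 + Q\right) \left(8 + Q\right)$ ($n{\left(Q,B \right)} = \left(-12 + Q\right) \left(Q + 8\right) = \left(-12 + Q\right) \left(8 + Q\right)$)
$\frac{1}{n{\left(a{\left(2 \right)},-18 \right)} - 520} = \frac{1}{\left(-96 + \left(5 + 2\right)^{2} - 4 \left(5 + 2\right)\right) - 520} = \frac{1}{\left(-96 + 7^{2} - 28\right) - 520} = \frac{1}{\left(-96 + 49 - 28\right) - 520} = \frac{1}{-75 - 520} = \frac{1}{-595} = - \frac{1}{595}$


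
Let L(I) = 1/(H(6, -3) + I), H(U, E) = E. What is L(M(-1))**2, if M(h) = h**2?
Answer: 1/4 ≈ 0.25000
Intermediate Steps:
L(I) = 1/(-3 + I)
L(M(-1))**2 = (1/(-3 + (-1)**2))**2 = (1/(-3 + 1))**2 = (1/(-2))**2 = (-1/2)**2 = 1/4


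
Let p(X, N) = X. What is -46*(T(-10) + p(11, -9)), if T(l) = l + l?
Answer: 414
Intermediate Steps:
T(l) = 2*l
-46*(T(-10) + p(11, -9)) = -46*(2*(-10) + 11) = -46*(-20 + 11) = -46*(-9) = 414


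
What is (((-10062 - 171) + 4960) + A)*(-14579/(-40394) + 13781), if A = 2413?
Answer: -796058538990/20197 ≈ -3.9415e+7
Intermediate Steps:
(((-10062 - 171) + 4960) + A)*(-14579/(-40394) + 13781) = (((-10062 - 171) + 4960) + 2413)*(-14579/(-40394) + 13781) = ((-10233 + 4960) + 2413)*(-14579*(-1/40394) + 13781) = (-5273 + 2413)*(14579/40394 + 13781) = -2860*556684293/40394 = -796058538990/20197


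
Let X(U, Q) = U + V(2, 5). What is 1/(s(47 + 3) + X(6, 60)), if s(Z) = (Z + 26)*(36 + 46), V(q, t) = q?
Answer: 1/6240 ≈ 0.00016026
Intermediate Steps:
s(Z) = 2132 + 82*Z (s(Z) = (26 + Z)*82 = 2132 + 82*Z)
X(U, Q) = 2 + U (X(U, Q) = U + 2 = 2 + U)
1/(s(47 + 3) + X(6, 60)) = 1/((2132 + 82*(47 + 3)) + (2 + 6)) = 1/((2132 + 82*50) + 8) = 1/((2132 + 4100) + 8) = 1/(6232 + 8) = 1/6240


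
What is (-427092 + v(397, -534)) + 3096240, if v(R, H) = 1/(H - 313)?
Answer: 2260768355/847 ≈ 2.6691e+6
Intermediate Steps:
v(R, H) = 1/(-313 + H)
(-427092 + v(397, -534)) + 3096240 = (-427092 + 1/(-313 - 534)) + 3096240 = (-427092 + 1/(-847)) + 3096240 = (-427092 - 1/847) + 3096240 = -361746925/847 + 3096240 = 2260768355/847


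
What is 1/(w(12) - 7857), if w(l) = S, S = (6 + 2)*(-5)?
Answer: -1/7897 ≈ -0.00012663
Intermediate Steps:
S = -40 (S = 8*(-5) = -40)
w(l) = -40
1/(w(12) - 7857) = 1/(-40 - 7857) = 1/(-7897) = -1/7897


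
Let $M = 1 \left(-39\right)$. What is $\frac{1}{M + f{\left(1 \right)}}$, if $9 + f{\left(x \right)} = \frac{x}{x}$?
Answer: $- \frac{1}{47} \approx -0.021277$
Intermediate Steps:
$M = -39$
$f{\left(x \right)} = -8$ ($f{\left(x \right)} = -9 + \frac{x}{x} = -9 + 1 = -8$)
$\frac{1}{M + f{\left(1 \right)}} = \frac{1}{-39 - 8} = \frac{1}{-47} = - \frac{1}{47}$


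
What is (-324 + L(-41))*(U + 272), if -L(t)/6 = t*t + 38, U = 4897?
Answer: -54987822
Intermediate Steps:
L(t) = -228 - 6*t² (L(t) = -6*(t*t + 38) = -6*(t² + 38) = -6*(38 + t²) = -228 - 6*t²)
(-324 + L(-41))*(U + 272) = (-324 + (-228 - 6*(-41)²))*(4897 + 272) = (-324 + (-228 - 6*1681))*5169 = (-324 + (-228 - 10086))*5169 = (-324 - 10314)*5169 = -10638*5169 = -54987822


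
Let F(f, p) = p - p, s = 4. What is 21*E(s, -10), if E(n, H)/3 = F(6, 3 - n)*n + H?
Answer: -630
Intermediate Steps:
F(f, p) = 0
E(n, H) = 3*H (E(n, H) = 3*(0*n + H) = 3*(0 + H) = 3*H)
21*E(s, -10) = 21*(3*(-10)) = 21*(-30) = -630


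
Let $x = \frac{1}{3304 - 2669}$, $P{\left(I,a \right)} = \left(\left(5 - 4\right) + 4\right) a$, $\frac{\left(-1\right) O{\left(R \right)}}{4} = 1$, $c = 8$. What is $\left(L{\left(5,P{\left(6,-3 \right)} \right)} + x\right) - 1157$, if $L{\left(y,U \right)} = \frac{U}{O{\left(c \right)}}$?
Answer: $- \frac{2929251}{2540} \approx -1153.2$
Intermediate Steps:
$O{\left(R \right)} = -4$ ($O{\left(R \right)} = \left(-4\right) 1 = -4$)
$P{\left(I,a \right)} = 5 a$ ($P{\left(I,a \right)} = \left(1 + 4\right) a = 5 a$)
$x = \frac{1}{635}$ ($x = \frac{1}{3304 - 2669} = \frac{1}{635} \approx 0.0015748$)
$L{\left(y,U \right)} = - \frac{U}{4}$ ($L{\left(y,U \right)} = \frac{U}{-4} = U \left(- \frac{1}{4}\right) = - \frac{U}{4}$)
$\left(L{\left(5,P{\left(6,-3 \right)} \right)} + x\right) - 1157 = \left(- \frac{5 \left(-3\right)}{4} + \frac{1}{635}\right) - 1157 = \left(\left(- \frac{1}{4}\right) \left(-15\right) + \frac{1}{635}\right) - 1157 = \left(\frac{15}{4} + \frac{1}{635}\right) - 1157 = \frac{9529}{2540} - 1157 = - \frac{2929251}{2540}$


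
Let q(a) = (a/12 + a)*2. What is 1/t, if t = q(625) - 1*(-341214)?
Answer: 6/2055409 ≈ 2.9191e-6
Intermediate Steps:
q(a) = 13*a/6 (q(a) = (a*(1/12) + a)*2 = (a/12 + a)*2 = (13*a/12)*2 = 13*a/6)
t = 2055409/6 (t = (13/6)*625 - 1*(-341214) = 8125/6 + 341214 = 2055409/6 ≈ 3.4257e+5)
1/t = 1/(2055409/6) = 6/2055409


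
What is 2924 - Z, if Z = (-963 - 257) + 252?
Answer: 3892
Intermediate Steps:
Z = -968 (Z = -1220 + 252 = -968)
2924 - Z = 2924 - 1*(-968) = 2924 + 968 = 3892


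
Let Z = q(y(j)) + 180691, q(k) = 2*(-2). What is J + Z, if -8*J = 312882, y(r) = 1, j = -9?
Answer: 566307/4 ≈ 1.4158e+5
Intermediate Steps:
J = -156441/4 (J = -⅛*312882 = -156441/4 ≈ -39110.)
q(k) = -4
Z = 180687 (Z = -4 + 180691 = 180687)
J + Z = -156441/4 + 180687 = 566307/4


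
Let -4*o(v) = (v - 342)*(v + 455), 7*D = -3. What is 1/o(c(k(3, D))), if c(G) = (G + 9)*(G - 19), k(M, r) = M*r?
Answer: 4802/178639551 ≈ 2.6881e-5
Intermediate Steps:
D = -3/7 (D = (⅐)*(-3) = -3/7 ≈ -0.42857)
c(G) = (-19 + G)*(9 + G) (c(G) = (9 + G)*(-19 + G) = (-19 + G)*(9 + G))
o(v) = -(-342 + v)*(455 + v)/4 (o(v) = -(v - 342)*(v + 455)/4 = -(-342 + v)*(455 + v)/4)
1/o(c(k(3, D))) = 1/(77805/2 - 113*(-171 + (3*(-3/7))² - 30*(-3)/7)/4 - (-171 + (3*(-3/7))² - 30*(-3)/7)²/4) = 1/(77805/2 - 113*(-171 + (-9/7)² - 10*(-9/7))/4 - (-171 + (-9/7)² - 10*(-9/7))²/4) = 1/(77805/2 - 113*(-171 + 81/49 + 90/7)/4 - (-171 + 81/49 + 90/7)²/4) = 1/(77805/2 - 113/4*(-7668/49) - (-7668/49)²/4) = 1/(77805/2 + 216621/49 - ¼*58798224/2401) = 1/(77805/2 + 216621/49 - 14699556/2401) = 1/(178639551/4802) = 4802/178639551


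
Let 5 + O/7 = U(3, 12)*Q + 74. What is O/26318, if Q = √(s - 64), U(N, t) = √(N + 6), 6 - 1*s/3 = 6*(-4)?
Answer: 483/26318 + 21*√26/26318 ≈ 0.022421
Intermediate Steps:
s = 90 (s = 18 - 18*(-4) = 18 - 3*(-24) = 18 + 72 = 90)
U(N, t) = √(6 + N)
Q = √26 (Q = √(90 - 64) = √26 ≈ 5.0990)
O = 483 + 21*√26 (O = -35 + 7*(√(6 + 3)*√26 + 74) = -35 + 7*(√9*√26 + 74) = -35 + 7*(3*√26 + 74) = -35 + 7*(74 + 3*√26) = -35 + (518 + 21*√26) = 483 + 21*√26 ≈ 590.08)
O/26318 = (483 + 21*√26)/26318 = (483 + 21*√26)*(1/26318) = 483/26318 + 21*√26/26318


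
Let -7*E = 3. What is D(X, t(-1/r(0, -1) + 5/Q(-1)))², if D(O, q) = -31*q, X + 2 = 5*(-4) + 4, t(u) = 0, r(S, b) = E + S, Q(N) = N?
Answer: 0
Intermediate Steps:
E = -3/7 (E = -⅐*3 = -3/7 ≈ -0.42857)
r(S, b) = -3/7 + S
X = -18 (X = -2 + (5*(-4) + 4) = -2 + (-20 + 4) = -2 - 16 = -18)
D(X, t(-1/r(0, -1) + 5/Q(-1)))² = (-31*0)² = 0² = 0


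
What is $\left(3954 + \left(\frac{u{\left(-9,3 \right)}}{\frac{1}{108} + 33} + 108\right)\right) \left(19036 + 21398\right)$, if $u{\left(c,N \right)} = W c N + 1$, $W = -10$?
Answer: $\frac{25509103884}{155} \approx 1.6457 \cdot 10^{8}$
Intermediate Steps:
$u{\left(c,N \right)} = 1 - 10 N c$ ($u{\left(c,N \right)} = - 10 c N + 1 = - 10 N c + 1 = 1 - 10 N c$)
$\left(3954 + \left(\frac{u{\left(-9,3 \right)}}{\frac{1}{108} + 33} + 108\right)\right) \left(19036 + 21398\right) = \left(3954 + \left(\frac{1 - 30 \left(-9\right)}{\frac{1}{108} + 33} + 108\right)\right) \left(19036 + 21398\right) = \left(3954 + \left(\frac{1 + 270}{\frac{1}{108} + 33} + 108\right)\right) 40434 = \left(3954 + \left(\frac{1}{\frac{3565}{108}} \cdot 271 + 108\right)\right) 40434 = \left(3954 + \left(\frac{108}{3565} \cdot 271 + 108\right)\right) 40434 = \left(3954 + \left(\frac{29268}{3565} + 108\right)\right) 40434 = \left(3954 + \frac{414288}{3565}\right) 40434 = \frac{14510298}{3565} \cdot 40434 = \frac{25509103884}{155}$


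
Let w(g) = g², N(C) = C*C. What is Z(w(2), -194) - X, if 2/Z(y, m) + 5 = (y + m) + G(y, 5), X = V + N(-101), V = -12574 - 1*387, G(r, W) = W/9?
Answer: 2414991/875 ≈ 2760.0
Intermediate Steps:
G(r, W) = W/9 (G(r, W) = W*(⅑) = W/9)
N(C) = C²
V = -12961 (V = -12574 - 387 = -12961)
X = -2760 (X = -12961 + (-101)² = -12961 + 10201 = -2760)
Z(y, m) = 2/(-40/9 + m + y) (Z(y, m) = 2/(-5 + ((y + m) + (⅑)*5)) = 2/(-5 + ((m + y) + 5/9)) = 2/(-5 + (5/9 + m + y)) = 2/(-40/9 + m + y))
Z(w(2), -194) - X = 18/(-40 + 9*(-194) + 9*2²) - 1*(-2760) = 18/(-40 - 1746 + 9*4) + 2760 = 18/(-40 - 1746 + 36) + 2760 = 18/(-1750) + 2760 = 18*(-1/1750) + 2760 = -9/875 + 2760 = 2414991/875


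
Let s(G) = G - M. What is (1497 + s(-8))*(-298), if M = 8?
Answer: -441338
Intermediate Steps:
s(G) = -8 + G (s(G) = G - 1*8 = G - 8 = -8 + G)
(1497 + s(-8))*(-298) = (1497 + (-8 - 8))*(-298) = (1497 - 16)*(-298) = 1481*(-298) = -441338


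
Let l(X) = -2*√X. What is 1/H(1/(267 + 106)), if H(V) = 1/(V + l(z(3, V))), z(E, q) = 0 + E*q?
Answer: 1/373 - 2*√1119/373 ≈ -0.17668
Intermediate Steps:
z(E, q) = E*q
H(V) = 1/(V - 2*√3*√V)
1/H(1/(267 + 106)) = 1/(1/(1/(267 + 106) - 2*√3*√(1/(267 + 106)))) = 1/(1/(1/373 - 2*√3*√(1/373))) = 1/(1/(1/373 - 2*√3*√373/373)) = 1/(1/(1/373 - 2*√1119/373)) = 1/373 - 2*√1119/373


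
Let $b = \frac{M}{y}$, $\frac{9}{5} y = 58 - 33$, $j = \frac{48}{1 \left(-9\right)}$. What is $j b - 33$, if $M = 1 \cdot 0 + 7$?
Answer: $- \frac{4461}{125} \approx -35.688$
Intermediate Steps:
$M = 7$ ($M = 0 + 7 = 7$)
$j = - \frac{16}{3}$ ($j = \frac{48}{-9} = 48 \left(- \frac{1}{9}\right) = - \frac{16}{3} \approx -5.3333$)
$y = \frac{125}{9}$ ($y = \frac{5 \left(58 - 33\right)}{9} = \frac{5}{9} \cdot 25 = \frac{125}{9} \approx 13.889$)
$b = \frac{63}{125}$ ($b = \frac{7}{\frac{125}{9}} = 7 \cdot \frac{9}{125} = \frac{63}{125} \approx 0.504$)
$j b - 33 = \left(- \frac{16}{3}\right) \frac{63}{125} - 33 = - \frac{336}{125} - 33 = - \frac{4461}{125}$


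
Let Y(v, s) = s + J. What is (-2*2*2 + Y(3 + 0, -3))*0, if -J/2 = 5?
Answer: 0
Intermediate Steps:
J = -10 (J = -2*5 = -10)
Y(v, s) = -10 + s (Y(v, s) = s - 10 = -10 + s)
(-2*2*2 + Y(3 + 0, -3))*0 = (-2*2*2 + (-10 - 3))*0 = (-4*2 - 13)*0 = (-8 - 13)*0 = -21*0 = 0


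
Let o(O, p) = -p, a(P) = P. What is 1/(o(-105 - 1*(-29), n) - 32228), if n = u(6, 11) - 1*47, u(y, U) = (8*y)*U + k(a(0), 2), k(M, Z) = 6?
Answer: -1/32715 ≈ -3.0567e-5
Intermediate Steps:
u(y, U) = 6 + 8*U*y (u(y, U) = (8*y)*U + 6 = 8*U*y + 6 = 6 + 8*U*y)
n = 487 (n = (6 + 8*11*6) - 1*47 = (6 + 528) - 47 = 534 - 47 = 487)
1/(o(-105 - 1*(-29), n) - 32228) = 1/(-1*487 - 32228) = 1/(-487 - 32228) = 1/(-32715) = -1/32715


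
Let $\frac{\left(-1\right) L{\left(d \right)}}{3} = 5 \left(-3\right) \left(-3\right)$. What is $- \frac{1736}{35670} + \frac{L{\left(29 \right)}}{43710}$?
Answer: $- \frac{2689867}{51971190} \approx -0.051757$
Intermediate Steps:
$L{\left(d \right)} = -135$ ($L{\left(d \right)} = - 3 \cdot 5 \left(-3\right) \left(-3\right) = - 3 \left(\left(-15\right) \left(-3\right)\right) = \left(-3\right) 45 = -135$)
$- \frac{1736}{35670} + \frac{L{\left(29 \right)}}{43710} = - \frac{1736}{35670} - \frac{135}{43710} = \left(-1736\right) \frac{1}{35670} - \frac{9}{2914} = - \frac{868}{17835} - \frac{9}{2914} = - \frac{2689867}{51971190}$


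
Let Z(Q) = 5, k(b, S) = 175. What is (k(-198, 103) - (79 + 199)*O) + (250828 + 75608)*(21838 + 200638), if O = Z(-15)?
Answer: 72624174321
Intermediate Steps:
O = 5
(k(-198, 103) - (79 + 199)*O) + (250828 + 75608)*(21838 + 200638) = (175 - (79 + 199)*5) + (250828 + 75608)*(21838 + 200638) = (175 - 278*5) + 326436*222476 = (175 - 1*1390) + 72624175536 = (175 - 1390) + 72624175536 = -1215 + 72624175536 = 72624174321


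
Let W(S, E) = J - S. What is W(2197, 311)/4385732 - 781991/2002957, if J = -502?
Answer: -3435008933355/8784432609524 ≈ -0.39103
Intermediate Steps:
W(S, E) = -502 - S
W(2197, 311)/4385732 - 781991/2002957 = (-502 - 1*2197)/4385732 - 781991/2002957 = (-502 - 2197)*(1/4385732) - 781991*1/2002957 = -2699*1/4385732 - 781991/2002957 = -2699/4385732 - 781991/2002957 = -3435008933355/8784432609524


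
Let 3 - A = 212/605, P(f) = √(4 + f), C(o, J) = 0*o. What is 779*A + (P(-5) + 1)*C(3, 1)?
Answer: 1248737/605 ≈ 2064.0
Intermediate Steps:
C(o, J) = 0
A = 1603/605 (A = 3 - 212/605 = 1603/605 ≈ 2.6496)
779*A + (P(-5) + 1)*C(3, 1) = 779*(1603/605) + (√(4 - 5) + 1)*0 = 1248737/605 + (√(-1) + 1)*0 = 1248737/605 + (I + 1)*0 = 1248737/605 + (1 + I)*0 = 1248737/605 + 0 = 1248737/605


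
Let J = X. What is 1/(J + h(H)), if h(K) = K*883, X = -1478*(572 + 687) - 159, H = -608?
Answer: -1/2397825 ≈ -4.1704e-7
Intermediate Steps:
X = -1860961 (X = -1478*1259 - 159 = -1860802 - 159 = -1860961)
h(K) = 883*K
J = -1860961
1/(J + h(H)) = 1/(-1860961 + 883*(-608)) = 1/(-1860961 - 536864) = 1/(-2397825) = -1/2397825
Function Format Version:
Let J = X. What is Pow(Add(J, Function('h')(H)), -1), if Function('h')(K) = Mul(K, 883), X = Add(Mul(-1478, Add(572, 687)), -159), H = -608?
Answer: Rational(-1, 2397825) ≈ -4.1704e-7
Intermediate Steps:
X = -1860961 (X = Add(Mul(-1478, 1259), -159) = Add(-1860802, -159) = -1860961)
Function('h')(K) = Mul(883, K)
J = -1860961
Pow(Add(J, Function('h')(H)), -1) = Pow(Add(-1860961, Mul(883, -608)), -1) = Pow(Add(-1860961, -536864), -1) = Pow(-2397825, -1) = Rational(-1, 2397825)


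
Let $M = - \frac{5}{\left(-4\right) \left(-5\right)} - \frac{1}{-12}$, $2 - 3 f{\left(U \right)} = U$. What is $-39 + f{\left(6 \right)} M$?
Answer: $- \frac{349}{9} \approx -38.778$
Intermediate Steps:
$f{\left(U \right)} = \frac{2}{3} - \frac{U}{3}$
$M = - \frac{1}{6}$ ($M = - \frac{5}{20} - - \frac{1}{12} = \left(-5\right) \frac{1}{20} + \frac{1}{12} = - \frac{1}{4} + \frac{1}{12} = - \frac{1}{6} \approx -0.16667$)
$-39 + f{\left(6 \right)} M = -39 + \left(\frac{2}{3} - 2\right) \left(- \frac{1}{6}\right) = -39 - - \frac{2}{9} = -39 + \frac{2}{9} = - \frac{349}{9}$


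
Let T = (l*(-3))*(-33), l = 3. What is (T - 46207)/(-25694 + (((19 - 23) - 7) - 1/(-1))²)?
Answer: 22955/12797 ≈ 1.7938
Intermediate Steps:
T = 297 (T = (3*(-3))*(-33) = -9*(-33) = 297)
(T - 46207)/(-25694 + (((19 - 23) - 7) - 1/(-1))²) = (297 - 46207)/(-25694 + (((19 - 23) - 7) - 1/(-1))²) = -45910/(-25694 + ((-4 - 7) - 1*(-1))²) = -45910/(-25694 + (-11 + 1)²) = -45910/(-25694 + (-10)²) = -45910/(-25694 + 100) = -45910/(-25594) = -45910*(-1/25594) = 22955/12797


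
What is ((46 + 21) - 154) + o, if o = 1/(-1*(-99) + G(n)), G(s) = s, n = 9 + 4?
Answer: -9743/112 ≈ -86.991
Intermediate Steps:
n = 13
o = 1/112 (o = 1/(-1*(-99) + 13) = 1/(99 + 13) = 1/112 ≈ 0.0089286)
((46 + 21) - 154) + o = ((46 + 21) - 154) + 1/112 = (67 - 154) + 1/112 = -87 + 1/112 = -9743/112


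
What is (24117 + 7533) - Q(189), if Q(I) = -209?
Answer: 31859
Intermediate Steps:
(24117 + 7533) - Q(189) = (24117 + 7533) - 1*(-209) = 31650 + 209 = 31859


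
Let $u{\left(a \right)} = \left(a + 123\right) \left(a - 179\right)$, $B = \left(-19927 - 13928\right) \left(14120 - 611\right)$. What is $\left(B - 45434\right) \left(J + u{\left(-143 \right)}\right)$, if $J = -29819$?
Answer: $10693382273391$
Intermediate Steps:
$B = -457347195$ ($B = \left(-33855\right) 13509 = -457347195$)
$u{\left(a \right)} = \left(-179 + a\right) \left(123 + a\right)$ ($u{\left(a \right)} = \left(123 + a\right) \left(-179 + a\right) = \left(-179 + a\right) \left(123 + a\right)$)
$\left(B - 45434\right) \left(J + u{\left(-143 \right)}\right) = \left(-457347195 - 45434\right) \left(-29819 - \left(14009 - 20449\right)\right) = - 457392629 \left(-29819 + \left(-22017 + 20449 + 8008\right)\right) = - 457392629 \left(-29819 + 6440\right) = \left(-457392629\right) \left(-23379\right) = 10693382273391$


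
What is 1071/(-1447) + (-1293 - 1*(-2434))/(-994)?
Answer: -387943/205474 ≈ -1.8880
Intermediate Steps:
1071/(-1447) + (-1293 - 1*(-2434))/(-994) = 1071*(-1/1447) + (-1293 + 2434)*(-1/994) = -1071/1447 + 1141*(-1/994) = -1071/1447 - 163/142 = -387943/205474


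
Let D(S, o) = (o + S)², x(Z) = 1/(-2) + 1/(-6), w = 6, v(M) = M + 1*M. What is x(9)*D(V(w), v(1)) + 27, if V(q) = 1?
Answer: 21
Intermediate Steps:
v(M) = 2*M (v(M) = M + M = 2*M)
x(Z) = -⅔ (x(Z) = 1*(-½) + 1*(-⅙) = -½ - ⅙ = -⅔)
D(S, o) = (S + o)²
x(9)*D(V(w), v(1)) + 27 = -2*(1 + 2*1)²/3 + 27 = -2*(1 + 2)²/3 + 27 = -⅔*3² + 27 = -⅔*9 + 27 = -6 + 27 = 21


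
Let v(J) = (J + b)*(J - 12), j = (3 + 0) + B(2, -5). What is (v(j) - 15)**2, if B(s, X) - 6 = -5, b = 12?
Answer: 20449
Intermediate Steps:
B(s, X) = 1 (B(s, X) = 6 - 5 = 1)
j = 4 (j = (3 + 0) + 1 = 3 + 1 = 4)
v(J) = (-12 + J)*(12 + J) (v(J) = (J + 12)*(J - 12) = (12 + J)*(-12 + J) = (-12 + J)*(12 + J))
(v(j) - 15)**2 = ((-144 + 4**2) - 15)**2 = ((-144 + 16) - 15)**2 = (-128 - 15)**2 = (-143)**2 = 20449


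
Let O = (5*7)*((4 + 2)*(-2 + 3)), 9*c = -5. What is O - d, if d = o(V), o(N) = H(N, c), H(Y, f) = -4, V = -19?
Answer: 214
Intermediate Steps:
c = -5/9 (c = (⅑)*(-5) = -5/9 ≈ -0.55556)
o(N) = -4
d = -4
O = 210 (O = 35*(6*1) = 35*6 = 210)
O - d = 210 - 1*(-4) = 210 + 4 = 214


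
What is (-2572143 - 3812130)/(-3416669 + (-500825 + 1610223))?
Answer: 6384273/2307271 ≈ 2.7670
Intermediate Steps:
(-2572143 - 3812130)/(-3416669 + (-500825 + 1610223)) = -6384273/(-3416669 + 1109398) = -6384273/(-2307271) = -6384273*(-1/2307271) = 6384273/2307271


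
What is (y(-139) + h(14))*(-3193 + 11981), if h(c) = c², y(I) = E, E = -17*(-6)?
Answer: 2618824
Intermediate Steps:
E = 102
y(I) = 102
(y(-139) + h(14))*(-3193 + 11981) = (102 + 14²)*(-3193 + 11981) = (102 + 196)*8788 = 298*8788 = 2618824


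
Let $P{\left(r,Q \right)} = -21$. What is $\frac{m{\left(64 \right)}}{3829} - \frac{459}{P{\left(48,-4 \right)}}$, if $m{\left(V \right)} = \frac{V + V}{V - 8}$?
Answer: $\frac{585853}{26803} \approx 21.858$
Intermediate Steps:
$m{\left(V \right)} = \frac{2 V}{-8 + V}$
$\frac{m{\left(64 \right)}}{3829} - \frac{459}{P{\left(48,-4 \right)}} = \frac{2 \cdot 64 \frac{1}{-8 + 64}}{3829} - \frac{459}{-21} = 2 \cdot 64 \cdot \frac{1}{56} \cdot \frac{1}{3829} - - \frac{153}{7} = 2 \cdot 64 \cdot \frac{1}{56} \cdot \frac{1}{3829} + \frac{153}{7} = \frac{16}{7} \cdot \frac{1}{3829} + \frac{153}{7} = \frac{16}{26803} + \frac{153}{7} = \frac{585853}{26803}$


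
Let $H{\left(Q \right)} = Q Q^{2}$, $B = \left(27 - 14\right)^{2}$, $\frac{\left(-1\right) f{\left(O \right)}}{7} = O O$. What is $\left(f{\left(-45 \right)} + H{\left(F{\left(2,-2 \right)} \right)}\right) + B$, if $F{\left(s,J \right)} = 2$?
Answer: $-13998$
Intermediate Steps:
$f{\left(O \right)} = - 7 O^{2}$ ($f{\left(O \right)} = - 7 O O = - 7 O^{2}$)
$B = 169$ ($B = 13^{2} = 169$)
$H{\left(Q \right)} = Q^{3}$
$\left(f{\left(-45 \right)} + H{\left(F{\left(2,-2 \right)} \right)}\right) + B = \left(- 7 \left(-45\right)^{2} + 2^{3}\right) + 169 = \left(\left(-7\right) 2025 + 8\right) + 169 = \left(-14175 + 8\right) + 169 = -14167 + 169 = -13998$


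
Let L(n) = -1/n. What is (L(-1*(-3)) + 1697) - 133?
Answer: 4691/3 ≈ 1563.7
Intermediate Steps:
(L(-1*(-3)) + 1697) - 133 = (-1/((-1*(-3))) + 1697) - 133 = (-1/3 + 1697) - 133 = 5090/3 - 133 = 4691/3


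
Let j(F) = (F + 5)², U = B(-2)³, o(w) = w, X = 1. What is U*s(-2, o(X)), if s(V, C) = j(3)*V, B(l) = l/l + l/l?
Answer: -1024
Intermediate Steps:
B(l) = 2 (B(l) = 1 + 1 = 2)
U = 8 (U = 2³ = 8)
j(F) = (5 + F)²
s(V, C) = 64*V (s(V, C) = (5 + 3)²*V = 8²*V = 64*V)
U*s(-2, o(X)) = 8*(64*(-2)) = 8*(-128) = -1024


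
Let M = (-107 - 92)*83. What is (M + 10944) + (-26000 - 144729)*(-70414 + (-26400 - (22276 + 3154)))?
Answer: 20870590303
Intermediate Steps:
M = -16517 (M = -199*83 = -16517)
(M + 10944) + (-26000 - 144729)*(-70414 + (-26400 - (22276 + 3154))) = (-16517 + 10944) + (-26000 - 144729)*(-70414 + (-26400 - (22276 + 3154))) = -5573 - 170729*(-70414 + (-26400 - 1*25430)) = -5573 - 170729*(-70414 + (-26400 - 25430)) = -5573 - 170729*(-70414 - 51830) = -5573 - 170729*(-122244) = -5573 + 20870595876 = 20870590303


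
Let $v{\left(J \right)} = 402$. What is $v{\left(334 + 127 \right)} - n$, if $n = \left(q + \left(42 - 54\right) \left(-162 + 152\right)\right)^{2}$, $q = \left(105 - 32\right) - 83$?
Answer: $-11698$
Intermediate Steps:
$q = -10$ ($q = 73 - 83 = -10$)
$n = 12100$ ($n = \left(-10 + \left(42 - 54\right) \left(-162 + 152\right)\right)^{2} = \left(-10 - -120\right)^{2} = \left(-10 + 120\right)^{2} = 110^{2} = 12100$)
$v{\left(334 + 127 \right)} - n = 402 - 12100 = -11698$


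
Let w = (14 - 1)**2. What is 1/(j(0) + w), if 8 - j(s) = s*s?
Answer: 1/177 ≈ 0.0056497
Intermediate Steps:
j(s) = 8 - s**2 (j(s) = 8 - s*s = 8 - s**2)
w = 169 (w = 13**2 = 169)
1/(j(0) + w) = 1/((8 - 1*0**2) + 169) = 1/((8 - 1*0) + 169) = 1/((8 + 0) + 169) = 1/(8 + 169) = 1/177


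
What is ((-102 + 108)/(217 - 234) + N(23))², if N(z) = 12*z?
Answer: 21958596/289 ≈ 75981.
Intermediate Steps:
((-102 + 108)/(217 - 234) + N(23))² = ((-102 + 108)/(217 - 234) + 12*23)² = (6/(-17) + 276)² = (6*(-1/17) + 276)² = (-6/17 + 276)² = (4686/17)² = 21958596/289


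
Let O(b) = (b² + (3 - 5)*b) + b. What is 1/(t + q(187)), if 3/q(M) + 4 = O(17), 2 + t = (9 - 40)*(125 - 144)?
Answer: 268/157319 ≈ 0.0017035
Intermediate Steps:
t = 587 (t = -2 + (9 - 40)*(125 - 144) = -2 - 31*(-19) = -2 + 589 = 587)
O(b) = b² - b (O(b) = (b² - 2*b) + b = b² - b)
q(M) = 3/268 (q(M) = 3/(-4 + 17*(-1 + 17)) = 3/(-4 + 17*16) = 3/(-4 + 272) = 3/268)
1/(t + q(187)) = 1/(587 + 3/268) = 1/(157319/268) = 268/157319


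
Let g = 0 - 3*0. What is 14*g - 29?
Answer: -29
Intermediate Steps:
g = 0 (g = 0 + 0 = 0)
14*g - 29 = 14*0 - 29 = 0 - 29 = -29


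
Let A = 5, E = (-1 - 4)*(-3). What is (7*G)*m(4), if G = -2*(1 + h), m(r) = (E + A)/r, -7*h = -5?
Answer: -120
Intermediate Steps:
E = 15 (E = -5*(-3) = 15)
h = 5/7 (h = -1/7*(-5) = 5/7 ≈ 0.71429)
m(r) = 20/r (m(r) = (15 + 5)/r = 20/r)
G = -24/7 (G = -2*(1 + 5/7) = -2*12/7 = -24/7 ≈ -3.4286)
(7*G)*m(4) = (7*(-24/7))*(20/4) = -480/4 = -24*5 = -120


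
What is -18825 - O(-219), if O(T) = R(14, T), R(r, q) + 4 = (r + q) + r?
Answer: -18630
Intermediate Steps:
R(r, q) = -4 + q + 2*r (R(r, q) = -4 + ((r + q) + r) = -4 + ((q + r) + r) = -4 + (q + 2*r) = -4 + q + 2*r)
O(T) = 24 + T (O(T) = -4 + T + 2*14 = -4 + T + 28 = 24 + T)
-18825 - O(-219) = -18825 - (24 - 219) = -18825 - 1*(-195) = -18825 + 195 = -18630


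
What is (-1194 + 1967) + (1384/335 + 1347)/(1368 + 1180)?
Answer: 660269969/853580 ≈ 773.53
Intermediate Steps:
(-1194 + 1967) + (1384/335 + 1347)/(1368 + 1180) = 773 + (1384*(1/335) + 1347)/2548 = 773 + (1384/335 + 1347)*(1/2548) = 773 + (452629/335)*(1/2548) = 773 + 452629/853580 = 660269969/853580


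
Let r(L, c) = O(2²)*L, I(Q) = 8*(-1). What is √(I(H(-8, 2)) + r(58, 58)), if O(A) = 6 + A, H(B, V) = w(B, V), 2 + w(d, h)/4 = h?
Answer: 2*√143 ≈ 23.917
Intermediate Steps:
w(d, h) = -8 + 4*h
H(B, V) = -8 + 4*V
I(Q) = -8
r(L, c) = 10*L (r(L, c) = (6 + 2²)*L = (6 + 4)*L = 10*L)
√(I(H(-8, 2)) + r(58, 58)) = √(-8 + 10*58) = √(-8 + 580) = √572 = 2*√143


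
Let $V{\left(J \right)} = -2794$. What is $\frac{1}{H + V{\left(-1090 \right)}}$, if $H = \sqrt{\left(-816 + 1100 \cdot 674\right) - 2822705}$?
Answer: $- \frac{2794}{9888557} - \frac{i \sqrt{2082121}}{9888557} \approx -0.00028255 - 0.00014592 i$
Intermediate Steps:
$H = i \sqrt{2082121}$ ($H = \sqrt{\left(-816 + 741400\right) - 2822705} = \sqrt{740584 - 2822705} = \sqrt{-2082121} = i \sqrt{2082121} \approx 1443.0 i$)
$\frac{1}{H + V{\left(-1090 \right)}} = \frac{1}{i \sqrt{2082121} - 2794} = \frac{1}{-2794 + i \sqrt{2082121}}$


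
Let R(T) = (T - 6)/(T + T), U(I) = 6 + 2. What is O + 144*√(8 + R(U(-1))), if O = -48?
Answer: -48 + 36*√130 ≈ 362.46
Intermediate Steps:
U(I) = 8
R(T) = (-6 + T)/(2*T) (R(T) = (-6 + T)/((2*T)) = (-6 + T)*(1/(2*T)) = (-6 + T)/(2*T))
O + 144*√(8 + R(U(-1))) = -48 + 144*√(8 + (½)*(-6 + 8)/8) = -48 + 144*√(8 + (½)*(⅛)*2) = -48 + 144*√(8 + ⅛) = -48 + 144*√(65/8) = -48 + 144*(√130/4) = -48 + 36*√130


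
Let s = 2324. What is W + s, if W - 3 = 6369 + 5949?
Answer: 14645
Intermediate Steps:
W = 12321 (W = 3 + (6369 + 5949) = 3 + 12318 = 12321)
W + s = 12321 + 2324 = 14645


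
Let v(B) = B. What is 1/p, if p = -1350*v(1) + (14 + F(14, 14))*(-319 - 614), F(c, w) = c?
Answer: -1/27474 ≈ -3.6398e-5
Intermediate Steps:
p = -27474 (p = -1350*1 + (14 + 14)*(-319 - 614) = -1350 + 28*(-933) = -1350 - 26124 = -27474)
1/p = 1/(-27474) = -1/27474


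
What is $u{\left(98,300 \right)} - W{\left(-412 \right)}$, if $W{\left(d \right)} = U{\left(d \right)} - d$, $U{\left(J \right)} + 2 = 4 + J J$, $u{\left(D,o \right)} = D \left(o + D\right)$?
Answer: $-131154$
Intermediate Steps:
$u{\left(D,o \right)} = D \left(D + o\right)$
$U{\left(J \right)} = 2 + J^{2}$ ($U{\left(J \right)} = -2 + \left(4 + J J\right) = -2 + \left(4 + J^{2}\right) = 2 + J^{2}$)
$W{\left(d \right)} = 2 + d^{2} - d$ ($W{\left(d \right)} = \left(2 + d^{2}\right) - d = 2 + d^{2} - d$)
$u{\left(98,300 \right)} - W{\left(-412 \right)} = 98 \left(98 + 300\right) - \left(2 + \left(-412\right)^{2} - -412\right) = 98 \cdot 398 - \left(2 + 169744 + 412\right) = 39004 - 170158 = -131154$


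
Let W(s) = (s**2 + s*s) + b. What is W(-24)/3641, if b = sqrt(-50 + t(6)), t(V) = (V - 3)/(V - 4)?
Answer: 1152/3641 + I*sqrt(194)/7282 ≈ 0.3164 + 0.0019127*I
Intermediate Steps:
t(V) = (-3 + V)/(-4 + V)
b = I*sqrt(194)/2 (b = sqrt(-50 + (-3 + 6)/(-4 + 6)) = sqrt(-50 + 3/2) = sqrt(-97/2) = I*sqrt(194)/2 ≈ 6.9642*I)
W(s) = 2*s**2 + I*sqrt(194)/2 (W(s) = (s**2 + s*s) + I*sqrt(194)/2 = (s**2 + s**2) + I*sqrt(194)/2 = 2*s**2 + I*sqrt(194)/2)
W(-24)/3641 = (2*(-24)**2 + I*sqrt(194)/2)/3641 = (2*576 + I*sqrt(194)/2)*(1/3641) = (1152 + I*sqrt(194)/2)*(1/3641) = 1152/3641 + I*sqrt(194)/7282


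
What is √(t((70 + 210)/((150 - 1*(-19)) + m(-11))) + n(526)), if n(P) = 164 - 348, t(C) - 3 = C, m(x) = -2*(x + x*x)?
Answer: I*√485061/51 ≈ 13.656*I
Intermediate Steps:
m(x) = -2*x - 2*x² (m(x) = -2*(x + x²) = -2*x - 2*x²)
t(C) = 3 + C
n(P) = -184
√(t((70 + 210)/((150 - 1*(-19)) + m(-11))) + n(526)) = √((3 + (70 + 210)/((150 - 1*(-19)) - 2*(-11)*(1 - 11))) - 184) = √((3 + 280/((150 + 19) - 2*(-11)*(-10))) - 184) = √((3 + 280/(169 - 220)) - 184) = √((3 + 280/(-51)) - 184) = √((3 + 280*(-1/51)) - 184) = √((3 - 280/51) - 184) = √(-127/51 - 184) = √(-9511/51) = I*√485061/51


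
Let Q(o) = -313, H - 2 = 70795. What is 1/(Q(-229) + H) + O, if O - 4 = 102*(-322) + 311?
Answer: -2292774035/70484 ≈ -32529.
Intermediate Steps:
H = 70797 (H = 2 + 70795 = 70797)
O = -32529 (O = 4 + (102*(-322) + 311) = 4 + (-32844 + 311) = 4 - 32533 = -32529)
1/(Q(-229) + H) + O = 1/(-313 + 70797) - 32529 = 1/70484 - 32529 = -2292774035/70484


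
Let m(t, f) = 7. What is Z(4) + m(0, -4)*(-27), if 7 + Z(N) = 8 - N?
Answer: -192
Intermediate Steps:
Z(N) = 1 - N (Z(N) = -7 + (8 - N) = 1 - N)
Z(4) + m(0, -4)*(-27) = (1 - 1*4) + 7*(-27) = (1 - 4) - 189 = -3 - 189 = -192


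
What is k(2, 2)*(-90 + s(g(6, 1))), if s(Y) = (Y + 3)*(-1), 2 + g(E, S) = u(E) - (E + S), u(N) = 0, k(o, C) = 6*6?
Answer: -3024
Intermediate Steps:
k(o, C) = 36
g(E, S) = -2 - E - S (g(E, S) = -2 + (0 - (E + S)) = -2 + (0 + (-E - S)) = -2 + (-E - S) = -2 - E - S)
s(Y) = -3 - Y (s(Y) = (3 + Y)*(-1) = -3 - Y)
k(2, 2)*(-90 + s(g(6, 1))) = 36*(-90 + (-3 - (-2 - 1*6 - 1*1))) = 36*(-90 + (-3 - (-2 - 6 - 1))) = 36*(-90 + (-3 - 1*(-9))) = 36*(-90 + (-3 + 9)) = 36*(-90 + 6) = 36*(-84) = -3024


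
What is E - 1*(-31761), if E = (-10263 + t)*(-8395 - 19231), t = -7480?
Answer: 490199879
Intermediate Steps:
E = 490168118 (E = (-10263 - 7480)*(-8395 - 19231) = -17743*(-27626) = 490168118)
E - 1*(-31761) = 490168118 - 1*(-31761) = 490168118 + 31761 = 490199879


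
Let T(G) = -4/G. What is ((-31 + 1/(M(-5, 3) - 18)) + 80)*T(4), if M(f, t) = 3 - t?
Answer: -881/18 ≈ -48.944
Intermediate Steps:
((-31 + 1/(M(-5, 3) - 18)) + 80)*T(4) = ((-31 + 1/((3 - 1*3) - 18)) + 80)*(-4/4) = ((-31 + 1/((3 - 3) - 18)) + 80)*(-4*1/4) = ((-31 + 1/(0 - 18)) + 80)*(-1) = ((-31 + 1/(-18)) + 80)*(-1) = ((-31 - 1/18) + 80)*(-1) = (-559/18 + 80)*(-1) = (881/18)*(-1) = -881/18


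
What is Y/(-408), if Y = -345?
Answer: 115/136 ≈ 0.84559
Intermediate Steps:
Y/(-408) = -345/(-408) = -345*(-1/408) = 115/136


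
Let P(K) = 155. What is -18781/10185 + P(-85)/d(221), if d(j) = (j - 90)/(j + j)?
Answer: 99330577/190605 ≈ 521.13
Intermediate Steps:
d(j) = (-90 + j)/(2*j) (d(j) = (-90 + j)/((2*j)) = (-90 + j)*(1/(2*j)) = (-90 + j)/(2*j))
-18781/10185 + P(-85)/d(221) = -18781/10185 + 155/(((1/2)*(-90 + 221)/221)) = -18781*1/10185 + 155/(((1/2)*(1/221)*131)) = -2683/1455 + 155/(131/442) = -2683/1455 + 155*(442/131) = -2683/1455 + 68510/131 = 99330577/190605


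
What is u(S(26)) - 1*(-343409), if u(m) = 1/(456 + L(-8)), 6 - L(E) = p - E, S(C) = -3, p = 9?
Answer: 152817006/445 ≈ 3.4341e+5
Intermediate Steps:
L(E) = -3 + E (L(E) = 6 - (9 - E) = 6 + (-9 + E) = -3 + E)
u(m) = 1/445 (u(m) = 1/(456 + (-3 - 8)) = 1/(456 - 11) = 1/445)
u(S(26)) - 1*(-343409) = 1/445 - 1*(-343409) = 1/445 + 343409 = 152817006/445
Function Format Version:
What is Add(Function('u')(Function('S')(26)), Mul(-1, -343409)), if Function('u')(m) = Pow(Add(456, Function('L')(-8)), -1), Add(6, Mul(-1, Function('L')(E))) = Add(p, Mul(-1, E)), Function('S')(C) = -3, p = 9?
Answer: Rational(152817006, 445) ≈ 3.4341e+5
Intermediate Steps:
Function('L')(E) = Add(-3, E) (Function('L')(E) = Add(6, Mul(-1, Add(9, Mul(-1, E)))) = Add(6, Add(-9, E)) = Add(-3, E))
Function('u')(m) = Rational(1, 445) (Function('u')(m) = Pow(Add(456, Add(-3, -8)), -1) = Pow(Add(456, -11), -1) = Pow(445, -1) = Rational(1, 445))
Add(Function('u')(Function('S')(26)), Mul(-1, -343409)) = Add(Rational(1, 445), Mul(-1, -343409)) = Add(Rational(1, 445), 343409) = Rational(152817006, 445)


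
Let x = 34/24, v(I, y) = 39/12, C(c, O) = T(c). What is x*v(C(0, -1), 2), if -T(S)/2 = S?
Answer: 221/48 ≈ 4.6042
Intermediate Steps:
T(S) = -2*S
C(c, O) = -2*c
v(I, y) = 13/4 (v(I, y) = 39*(1/12) = 13/4)
x = 17/12 (x = 34*(1/24) = 17/12 ≈ 1.4167)
x*v(C(0, -1), 2) = (17/12)*(13/4) = 221/48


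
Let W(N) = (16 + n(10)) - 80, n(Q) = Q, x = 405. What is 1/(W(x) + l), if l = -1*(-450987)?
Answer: 1/450933 ≈ 2.2176e-6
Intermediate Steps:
l = 450987
W(N) = -54 (W(N) = (16 + 10) - 80 = 26 - 80 = -54)
1/(W(x) + l) = 1/(-54 + 450987) = 1/450933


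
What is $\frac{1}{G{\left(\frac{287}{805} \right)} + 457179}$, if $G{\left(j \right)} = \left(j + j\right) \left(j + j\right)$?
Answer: $\frac{13225}{6046198999} \approx 2.1873 \cdot 10^{-6}$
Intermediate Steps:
$G{\left(j \right)} = 4 j^{2}$ ($G{\left(j \right)} = 2 j 2 j = 4 j^{2}$)
$\frac{1}{G{\left(\frac{287}{805} \right)} + 457179} = \frac{1}{4 \left(\frac{287}{805}\right)^{2} + 457179} = \frac{1}{4 \left(287 \cdot \frac{1}{805}\right)^{2} + 457179} = \frac{1}{4 \left(\frac{41}{115}\right)^{2} + 457179} = \frac{1}{4 \cdot \frac{1681}{13225} + 457179} = \frac{1}{\frac{6724}{13225} + 457179} = \frac{1}{\frac{6046198999}{13225}} = \frac{13225}{6046198999}$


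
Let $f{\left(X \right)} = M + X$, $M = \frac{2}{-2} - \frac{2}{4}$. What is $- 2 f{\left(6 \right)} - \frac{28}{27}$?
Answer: $- \frac{271}{27} \approx -10.037$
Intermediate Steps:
$M = - \frac{3}{2}$ ($M = 2 \left(- \frac{1}{2}\right) - \frac{1}{2} = -1 - \frac{1}{2} = - \frac{3}{2} \approx -1.5$)
$f{\left(X \right)} = - \frac{3}{2} + X$
$- 2 f{\left(6 \right)} - \frac{28}{27} = - 2 \left(- \frac{3}{2} + 6\right) - \frac{28}{27} = \left(-2\right) \frac{9}{2} - \frac{28}{27} = -9 - \frac{28}{27} = - \frac{271}{27}$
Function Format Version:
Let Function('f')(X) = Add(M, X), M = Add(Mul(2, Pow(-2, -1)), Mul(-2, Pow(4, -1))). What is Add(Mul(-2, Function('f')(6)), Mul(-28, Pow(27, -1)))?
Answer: Rational(-271, 27) ≈ -10.037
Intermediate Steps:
M = Rational(-3, 2) (M = Add(Mul(2, Rational(-1, 2)), Mul(-2, Rational(1, 4))) = Add(-1, Rational(-1, 2)) = Rational(-3, 2) ≈ -1.5000)
Function('f')(X) = Add(Rational(-3, 2), X)
Add(Mul(-2, Function('f')(6)), Mul(-28, Pow(27, -1))) = Add(Mul(-2, Add(Rational(-3, 2), 6)), Mul(-28, Pow(27, -1))) = Add(Mul(-2, Rational(9, 2)), Mul(-28, Rational(1, 27))) = Add(-9, Rational(-28, 27)) = Rational(-271, 27)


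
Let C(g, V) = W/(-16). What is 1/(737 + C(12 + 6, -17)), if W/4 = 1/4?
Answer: 16/11791 ≈ 0.0013570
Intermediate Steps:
W = 1 (W = 4/4 = 4*(¼) = 1)
C(g, V) = -1/16 (C(g, V) = 1/(-16) = 1*(-1/16) = -1/16)
1/(737 + C(12 + 6, -17)) = 1/(737 - 1/16) = 1/(11791/16) = 16/11791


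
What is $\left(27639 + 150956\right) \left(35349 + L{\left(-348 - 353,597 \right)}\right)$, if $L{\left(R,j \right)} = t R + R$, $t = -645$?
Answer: $86938795835$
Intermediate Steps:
$L{\left(R,j \right)} = - 644 R$ ($L{\left(R,j \right)} = - 645 R + R = - 644 R$)
$\left(27639 + 150956\right) \left(35349 + L{\left(-348 - 353,597 \right)}\right) = \left(27639 + 150956\right) \left(35349 - 644 \left(-348 - 353\right)\right) = 178595 \left(35349 - 644 \left(-348 - 353\right)\right) = 178595 \left(35349 - -451444\right) = 178595 \left(35349 + 451444\right) = 178595 \cdot 486793 = 86938795835$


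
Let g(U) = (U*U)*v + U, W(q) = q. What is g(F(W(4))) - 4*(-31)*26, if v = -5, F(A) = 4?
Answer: 3148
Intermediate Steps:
g(U) = U - 5*U**2 (g(U) = (U*U)*(-5) + U = U**2*(-5) + U = -5*U**2 + U = U - 5*U**2)
g(F(W(4))) - 4*(-31)*26 = 4*(1 - 5*4) - 4*(-31)*26 = 4*(1 - 20) + 124*26 = 4*(-19) + 3224 = -76 + 3224 = 3148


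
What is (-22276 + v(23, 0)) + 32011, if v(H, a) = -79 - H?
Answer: 9633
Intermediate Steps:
(-22276 + v(23, 0)) + 32011 = (-22276 + (-79 - 1*23)) + 32011 = (-22276 + (-79 - 23)) + 32011 = (-22276 - 102) + 32011 = -22378 + 32011 = 9633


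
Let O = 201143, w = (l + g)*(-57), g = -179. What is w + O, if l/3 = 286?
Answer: 162440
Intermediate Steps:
l = 858 (l = 3*286 = 858)
w = -38703 (w = (858 - 179)*(-57) = 679*(-57) = -38703)
w + O = -38703 + 201143 = 162440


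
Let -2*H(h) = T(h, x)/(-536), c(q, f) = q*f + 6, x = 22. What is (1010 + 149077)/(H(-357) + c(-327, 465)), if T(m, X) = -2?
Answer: -80446632/81498265 ≈ -0.98710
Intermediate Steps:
c(q, f) = 6 + f*q (c(q, f) = f*q + 6 = 6 + f*q)
H(h) = -1/536 (H(h) = -(-1)/(-536) = -(-1)*(-1)/536 = -1/2*1/268 = -1/536)
(1010 + 149077)/(H(-357) + c(-327, 465)) = (1010 + 149077)/(-1/536 + (6 + 465*(-327))) = 150087/(-1/536 + (6 - 152055)) = 150087/(-1/536 - 152049) = 150087/(-81498265/536) = 150087*(-536/81498265) = -80446632/81498265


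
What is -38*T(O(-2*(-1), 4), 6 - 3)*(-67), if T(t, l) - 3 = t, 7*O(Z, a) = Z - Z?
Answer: 7638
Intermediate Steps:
O(Z, a) = 0 (O(Z, a) = (Z - Z)/7 = (⅐)*0 = 0)
T(t, l) = 3 + t
-38*T(O(-2*(-1), 4), 6 - 3)*(-67) = -38*(3 + 0)*(-67) = -38*3*(-67) = -114*(-67) = 7638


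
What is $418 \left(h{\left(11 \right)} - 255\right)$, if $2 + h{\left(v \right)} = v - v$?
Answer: $-107426$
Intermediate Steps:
$h{\left(v \right)} = -2$ ($h{\left(v \right)} = -2 + \left(v - v\right) = -2 + 0 = -2$)
$418 \left(h{\left(11 \right)} - 255\right) = 418 \left(-2 - 255\right) = 418 \left(-257\right) = -107426$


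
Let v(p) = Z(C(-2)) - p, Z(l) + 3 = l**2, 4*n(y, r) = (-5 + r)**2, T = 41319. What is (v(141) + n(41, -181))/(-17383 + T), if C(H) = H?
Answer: 8509/23936 ≈ 0.35549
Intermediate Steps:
n(y, r) = (-5 + r)**2/4
Z(l) = -3 + l**2
v(p) = 1 - p (v(p) = (-3 + (-2)**2) - p = (-3 + 4) - p = 1 - p)
(v(141) + n(41, -181))/(-17383 + T) = ((1 - 1*141) + (-5 - 181)**2/4)/(-17383 + 41319) = ((1 - 141) + (1/4)*(-186)**2)/23936 = (-140 + (1/4)*34596)*(1/23936) = (-140 + 8649)*(1/23936) = 8509*(1/23936) = 8509/23936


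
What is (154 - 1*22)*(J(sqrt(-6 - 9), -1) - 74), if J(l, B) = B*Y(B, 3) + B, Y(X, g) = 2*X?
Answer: -9636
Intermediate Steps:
J(l, B) = B + 2*B**2 (J(l, B) = B*(2*B) + B = 2*B**2 + B = B + 2*B**2)
(154 - 1*22)*(J(sqrt(-6 - 9), -1) - 74) = (154 - 1*22)*(-(1 + 2*(-1)) - 74) = (154 - 22)*(-(1 - 2) - 74) = 132*(-1*(-1) - 74) = 132*(1 - 74) = 132*(-73) = -9636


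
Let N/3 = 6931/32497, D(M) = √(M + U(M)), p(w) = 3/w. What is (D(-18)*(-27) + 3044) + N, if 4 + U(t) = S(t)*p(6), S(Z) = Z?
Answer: 98941661/32497 - 27*I*√31 ≈ 3044.6 - 150.33*I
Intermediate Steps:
U(t) = -4 + t/2 (U(t) = -4 + t*(3/6) = -4 + t*(3*(⅙)) = -4 + t*(½) = -4 + t/2)
D(M) = √(-4 + 3*M/2) (D(M) = √(M + (-4 + M/2)) = √(-4 + 3*M/2))
N = 20793/32497 (N = 3*(6931/32497) = 20793/32497 ≈ 0.63984)
(D(-18)*(-27) + 3044) + N = ((√(-16 + 6*(-18))/2)*(-27) + 3044) + 20793/32497 = ((√(-16 - 108)/2)*(-27) + 3044) + 20793/32497 = ((√(-124)/2)*(-27) + 3044) + 20793/32497 = (((2*I*√31)/2)*(-27) + 3044) + 20793/32497 = ((I*√31)*(-27) + 3044) + 20793/32497 = (-27*I*√31 + 3044) + 20793/32497 = (3044 - 27*I*√31) + 20793/32497 = 98941661/32497 - 27*I*√31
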